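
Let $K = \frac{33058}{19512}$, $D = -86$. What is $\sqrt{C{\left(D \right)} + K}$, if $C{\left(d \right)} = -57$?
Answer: $\frac{17 i \sqrt{505957}}{1626} \approx 7.4368 i$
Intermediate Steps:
$K = \frac{16529}{9756}$ ($K = 33058 \cdot \frac{1}{19512} = \frac{16529}{9756} \approx 1.6942$)
$\sqrt{C{\left(D \right)} + K} = \sqrt{-57 + \frac{16529}{9756}} = \sqrt{- \frac{539563}{9756}} = \frac{17 i \sqrt{505957}}{1626}$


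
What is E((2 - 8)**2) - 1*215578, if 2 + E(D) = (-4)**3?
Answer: -215644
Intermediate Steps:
E(D) = -66 (E(D) = -2 + (-4)**3 = -2 - 64 = -66)
E((2 - 8)**2) - 1*215578 = -66 - 1*215578 = -66 - 215578 = -215644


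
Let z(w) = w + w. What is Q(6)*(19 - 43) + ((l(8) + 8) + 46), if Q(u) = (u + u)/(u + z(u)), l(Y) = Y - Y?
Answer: 38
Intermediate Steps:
z(w) = 2*w
l(Y) = 0
Q(u) = 2/3 (Q(u) = (u + u)/(u + 2*u) = (2*u)/((3*u)) = (2*u)*(1/(3*u)) = 2/3)
Q(6)*(19 - 43) + ((l(8) + 8) + 46) = 2*(19 - 43)/3 + ((0 + 8) + 46) = (2/3)*(-24) + (8 + 46) = -16 + 54 = 38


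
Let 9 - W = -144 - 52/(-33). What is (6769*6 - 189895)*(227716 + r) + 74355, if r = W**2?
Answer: -3704234178398/99 ≈ -3.7417e+10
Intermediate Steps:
W = 4997/33 (W = 9 - (-144 - 52/(-33)) = 9 - (-144 - 52*(-1)/33) = 9 - (-144 - 1*(-52/33)) = 9 - (-144 + 52/33) = 9 - 1*(-4700/33) = 9 + 4700/33 = 4997/33 ≈ 151.42)
r = 24970009/1089 (r = (4997/33)**2 = 24970009/1089 ≈ 22929.)
(6769*6 - 189895)*(227716 + r) + 74355 = (6769*6 - 189895)*(227716 + 24970009/1089) + 74355 = (40614 - 189895)*(272952733/1089) + 74355 = -149281*272952733/1089 + 74355 = -3704241539543/99 + 74355 = -3704234178398/99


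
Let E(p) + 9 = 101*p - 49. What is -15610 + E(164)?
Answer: 896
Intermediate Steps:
E(p) = -58 + 101*p (E(p) = -9 + (101*p - 49) = -9 + (-49 + 101*p) = -58 + 101*p)
-15610 + E(164) = -15610 + (-58 + 101*164) = -15610 + (-58 + 16564) = -15610 + 16506 = 896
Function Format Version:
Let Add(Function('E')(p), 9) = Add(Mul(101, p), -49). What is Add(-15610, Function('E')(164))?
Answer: 896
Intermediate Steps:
Function('E')(p) = Add(-58, Mul(101, p)) (Function('E')(p) = Add(-9, Add(Mul(101, p), -49)) = Add(-9, Add(-49, Mul(101, p))) = Add(-58, Mul(101, p)))
Add(-15610, Function('E')(164)) = Add(-15610, Add(-58, Mul(101, 164))) = Add(-15610, Add(-58, 16564)) = Add(-15610, 16506) = 896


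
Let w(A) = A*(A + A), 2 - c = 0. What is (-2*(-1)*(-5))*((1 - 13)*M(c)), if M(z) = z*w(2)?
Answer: 1920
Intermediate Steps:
c = 2 (c = 2 - 1*0 = 2 + 0 = 2)
w(A) = 2*A**2 (w(A) = A*(2*A) = 2*A**2)
M(z) = 8*z (M(z) = z*(2*2**2) = z*(2*4) = z*8 = 8*z)
(-2*(-1)*(-5))*((1 - 13)*M(c)) = (-2*(-1)*(-5))*((1 - 13)*(8*2)) = (2*(-5))*(-12*16) = -10*(-192) = 1920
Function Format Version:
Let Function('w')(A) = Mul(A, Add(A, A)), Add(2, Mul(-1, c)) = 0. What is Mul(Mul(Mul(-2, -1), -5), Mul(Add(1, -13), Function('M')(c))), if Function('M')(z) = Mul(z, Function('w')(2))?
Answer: 1920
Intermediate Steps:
c = 2 (c = Add(2, Mul(-1, 0)) = Add(2, 0) = 2)
Function('w')(A) = Mul(2, Pow(A, 2)) (Function('w')(A) = Mul(A, Mul(2, A)) = Mul(2, Pow(A, 2)))
Function('M')(z) = Mul(8, z) (Function('M')(z) = Mul(z, Mul(2, Pow(2, 2))) = Mul(z, Mul(2, 4)) = Mul(z, 8) = Mul(8, z))
Mul(Mul(Mul(-2, -1), -5), Mul(Add(1, -13), Function('M')(c))) = Mul(Mul(Mul(-2, -1), -5), Mul(Add(1, -13), Mul(8, 2))) = Mul(Mul(2, -5), Mul(-12, 16)) = Mul(-10, -192) = 1920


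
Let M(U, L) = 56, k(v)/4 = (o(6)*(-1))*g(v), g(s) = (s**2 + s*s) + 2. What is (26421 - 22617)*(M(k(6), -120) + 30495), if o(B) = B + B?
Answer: 116216004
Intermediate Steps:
o(B) = 2*B
g(s) = 2 + 2*s**2 (g(s) = (s**2 + s**2) + 2 = 2*s**2 + 2 = 2 + 2*s**2)
k(v) = -96 - 96*v**2 (k(v) = 4*(((2*6)*(-1))*(2 + 2*v**2)) = 4*((12*(-1))*(2 + 2*v**2)) = 4*(-12*(2 + 2*v**2)) = 4*(-24 - 24*v**2) = -96 - 96*v**2)
(26421 - 22617)*(M(k(6), -120) + 30495) = (26421 - 22617)*(56 + 30495) = 3804*30551 = 116216004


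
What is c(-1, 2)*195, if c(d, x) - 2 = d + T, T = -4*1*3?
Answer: -2145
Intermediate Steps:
T = -12 (T = -4*3 = -12)
c(d, x) = -10 + d (c(d, x) = 2 + (d - 12) = 2 + (-12 + d) = -10 + d)
c(-1, 2)*195 = (-10 - 1)*195 = -11*195 = -2145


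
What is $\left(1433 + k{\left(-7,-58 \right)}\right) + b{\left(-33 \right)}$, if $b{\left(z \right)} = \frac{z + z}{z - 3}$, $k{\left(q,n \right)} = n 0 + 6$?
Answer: $\frac{8645}{6} \approx 1440.8$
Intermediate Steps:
$k{\left(q,n \right)} = 6$ ($k{\left(q,n \right)} = 0 + 6 = 6$)
$b{\left(z \right)} = \frac{2 z}{-3 + z}$
$\left(1433 + k{\left(-7,-58 \right)}\right) + b{\left(-33 \right)} = \left(1433 + 6\right) + 2 \left(-33\right) \frac{1}{-3 - 33} = 1439 + 2 \left(-33\right) \frac{1}{-36} = 1439 + 2 \left(-33\right) \left(- \frac{1}{36}\right) = 1439 + \frac{11}{6} = \frac{8645}{6}$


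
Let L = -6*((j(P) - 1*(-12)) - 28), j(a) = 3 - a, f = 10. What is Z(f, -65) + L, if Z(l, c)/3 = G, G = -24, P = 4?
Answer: 30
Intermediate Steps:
Z(l, c) = -72 (Z(l, c) = 3*(-24) = -72)
L = 102 (L = -6*(((3 - 1*4) - 1*(-12)) - 28) = -6*(((3 - 4) + 12) - 28) = -6*((-1 + 12) - 28) = -6*(11 - 28) = -6*(-17) = 102)
Z(f, -65) + L = -72 + 102 = 30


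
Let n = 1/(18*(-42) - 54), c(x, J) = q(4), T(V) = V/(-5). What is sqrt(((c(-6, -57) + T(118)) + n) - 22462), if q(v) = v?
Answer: I*sqrt(182100970)/90 ≈ 149.94*I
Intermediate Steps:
T(V) = -V/5 (T(V) = V*(-1/5) = -V/5)
c(x, J) = 4
n = -1/810 (n = 1/(-756 - 54) = 1/(-810) = -1/810 ≈ -0.0012346)
sqrt(((c(-6, -57) + T(118)) + n) - 22462) = sqrt(((4 - 1/5*118) - 1/810) - 22462) = sqrt(((4 - 118/5) - 1/810) - 22462) = sqrt((-98/5 - 1/810) - 22462) = sqrt(-15877/810 - 22462) = sqrt(-18210097/810) = I*sqrt(182100970)/90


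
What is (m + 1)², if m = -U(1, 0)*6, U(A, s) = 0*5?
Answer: 1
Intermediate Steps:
U(A, s) = 0
m = 0 (m = -1*0*6 = 0*6 = 0)
(m + 1)² = (0 + 1)² = 1² = 1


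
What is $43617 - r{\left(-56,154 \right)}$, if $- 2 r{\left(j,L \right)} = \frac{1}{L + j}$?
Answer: $\frac{8548933}{196} \approx 43617.0$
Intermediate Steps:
$r{\left(j,L \right)} = - \frac{1}{2 \left(L + j\right)}$
$43617 - r{\left(-56,154 \right)} = 43617 - - \frac{1}{2 \cdot 154 + 2 \left(-56\right)} = 43617 - - \frac{1}{308 - 112} = 43617 - - \frac{1}{196} = 43617 + \frac{1}{196} = \frac{8548933}{196}$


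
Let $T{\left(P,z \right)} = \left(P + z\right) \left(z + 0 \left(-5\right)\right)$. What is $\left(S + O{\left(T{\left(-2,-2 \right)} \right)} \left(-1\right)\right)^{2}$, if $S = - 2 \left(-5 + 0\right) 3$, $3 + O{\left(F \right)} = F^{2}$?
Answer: $961$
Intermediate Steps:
$T{\left(P,z \right)} = z \left(P + z\right)$ ($T{\left(P,z \right)} = \left(P + z\right) \left(z + 0\right) = \left(P + z\right) z = z \left(P + z\right)$)
$O{\left(F \right)} = -3 + F^{2}$
$S = 30$ ($S = - 2 \left(\left(-5\right) 3\right) = \left(-2\right) \left(-15\right) = 30$)
$\left(S + O{\left(T{\left(-2,-2 \right)} \right)} \left(-1\right)\right)^{2} = \left(30 + \left(-3 + \left(- 2 \left(-2 - 2\right)\right)^{2}\right) \left(-1\right)\right)^{2} = \left(30 + \left(-3 + \left(\left(-2\right) \left(-4\right)\right)^{2}\right) \left(-1\right)\right)^{2} = \left(30 + \left(-3 + 8^{2}\right) \left(-1\right)\right)^{2} = \left(30 + \left(-3 + 64\right) \left(-1\right)\right)^{2} = \left(30 + 61 \left(-1\right)\right)^{2} = \left(30 - 61\right)^{2} = \left(-31\right)^{2} = 961$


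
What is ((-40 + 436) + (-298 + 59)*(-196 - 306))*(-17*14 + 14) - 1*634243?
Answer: -27598019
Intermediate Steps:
((-40 + 436) + (-298 + 59)*(-196 - 306))*(-17*14 + 14) - 1*634243 = (396 - 239*(-502))*(-238 + 14) - 634243 = (396 + 119978)*(-224) - 634243 = 120374*(-224) - 634243 = -26963776 - 634243 = -27598019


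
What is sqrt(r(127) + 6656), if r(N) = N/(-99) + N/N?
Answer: 2*sqrt(1812019)/33 ≈ 81.583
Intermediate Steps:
r(N) = 1 - N/99 (r(N) = N*(-1/99) + 1 = -N/99 + 1 = 1 - N/99)
sqrt(r(127) + 6656) = sqrt((1 - 1/99*127) + 6656) = sqrt((1 - 127/99) + 6656) = sqrt(-28/99 + 6656) = sqrt(658916/99) = 2*sqrt(1812019)/33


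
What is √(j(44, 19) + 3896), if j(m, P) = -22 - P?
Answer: √3855 ≈ 62.089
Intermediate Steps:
√(j(44, 19) + 3896) = √((-22 - 1*19) + 3896) = √((-22 - 19) + 3896) = √(-41 + 3896) = √3855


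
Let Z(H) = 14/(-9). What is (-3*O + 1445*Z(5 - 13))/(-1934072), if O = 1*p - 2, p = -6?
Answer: 10007/8703324 ≈ 0.0011498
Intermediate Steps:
Z(H) = -14/9 (Z(H) = 14*(-⅑) = -14/9)
O = -8 (O = 1*(-6) - 2 = -6 - 2 = -8)
(-3*O + 1445*Z(5 - 13))/(-1934072) = (-3*(-8) + 1445*(-14/9))/(-1934072) = (24 - 20230/9)*(-1/1934072) = -20014/9*(-1/1934072) = 10007/8703324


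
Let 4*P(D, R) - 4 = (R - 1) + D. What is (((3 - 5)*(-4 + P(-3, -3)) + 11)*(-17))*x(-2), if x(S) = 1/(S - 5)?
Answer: 697/14 ≈ 49.786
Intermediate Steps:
P(D, R) = ¾ + D/4 + R/4 (P(D, R) = 1 + ((R - 1) + D)/4 = 1 + ((-1 + R) + D)/4 = 1 + (-1 + D + R)/4 = 1 + (-¼ + D/4 + R/4) = ¾ + D/4 + R/4)
x(S) = 1/(-5 + S)
(((3 - 5)*(-4 + P(-3, -3)) + 11)*(-17))*x(-2) = (((3 - 5)*(-4 + (¾ + (¼)*(-3) + (¼)*(-3))) + 11)*(-17))/(-5 - 2) = ((-2*(-4 + (¾ - ¾ - ¾)) + 11)*(-17))/(-7) = ((-2*(-4 - ¾) + 11)*(-17))*(-⅐) = ((-2*(-19/4) + 11)*(-17))*(-⅐) = ((19/2 + 11)*(-17))*(-⅐) = ((41/2)*(-17))*(-⅐) = -697/2*(-⅐) = 697/14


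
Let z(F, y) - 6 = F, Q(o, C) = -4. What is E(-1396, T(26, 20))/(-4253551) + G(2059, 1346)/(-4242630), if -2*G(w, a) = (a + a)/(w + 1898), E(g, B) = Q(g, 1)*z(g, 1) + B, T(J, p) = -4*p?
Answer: -45996495493577/35704491932058705 ≈ -0.0012883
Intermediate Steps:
z(F, y) = 6 + F
E(g, B) = -24 + B - 4*g (E(g, B) = -4*(6 + g) + B = (-24 - 4*g) + B = -24 + B - 4*g)
G(w, a) = -a/(1898 + w) (G(w, a) = -(a + a)/(2*(w + 1898)) = -2*a/(2*(1898 + w)) = -a/(1898 + w))
E(-1396, T(26, 20))/(-4253551) + G(2059, 1346)/(-4242630) = (-24 - 4*20 - 4*(-1396))/(-4253551) - 1*1346/(1898 + 2059)/(-4242630) = (-24 - 80 + 5584)*(-1/4253551) - 1*1346/3957*(-1/4242630) = 5480*(-1/4253551) - 1*1346*1/3957*(-1/4242630) = -5480/4253551 - 1346/3957*(-1/4242630) = -5480/4253551 + 673/8394043455 = -45996495493577/35704491932058705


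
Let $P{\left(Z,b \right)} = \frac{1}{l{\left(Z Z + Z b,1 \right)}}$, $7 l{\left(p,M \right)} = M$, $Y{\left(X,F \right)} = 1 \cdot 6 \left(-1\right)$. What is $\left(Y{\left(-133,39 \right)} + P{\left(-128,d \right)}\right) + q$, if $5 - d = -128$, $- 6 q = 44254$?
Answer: $- \frac{22124}{3} \approx -7374.7$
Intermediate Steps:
$q = - \frac{22127}{3}$ ($q = \left(- \frac{1}{6}\right) 44254 = - \frac{22127}{3} \approx -7375.7$)
$d = 133$ ($d = 5 - -128 = 5 + 128 = 133$)
$Y{\left(X,F \right)} = -6$ ($Y{\left(X,F \right)} = 6 \left(-1\right) = -6$)
$l{\left(p,M \right)} = \frac{M}{7}$
$P{\left(Z,b \right)} = 7$ ($P{\left(Z,b \right)} = \frac{1}{\frac{1}{7} \cdot 1} = \frac{1}{\frac{1}{7}} = 7$)
$\left(Y{\left(-133,39 \right)} + P{\left(-128,d \right)}\right) + q = \left(-6 + 7\right) - \frac{22127}{3} = 1 - \frac{22127}{3} = - \frac{22124}{3}$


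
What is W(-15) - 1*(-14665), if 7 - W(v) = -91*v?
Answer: 13307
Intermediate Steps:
W(v) = 7 + 91*v (W(v) = 7 - (-91)*v = 7 + 91*v)
W(-15) - 1*(-14665) = (7 + 91*(-15)) - 1*(-14665) = (7 - 1365) + 14665 = -1358 + 14665 = 13307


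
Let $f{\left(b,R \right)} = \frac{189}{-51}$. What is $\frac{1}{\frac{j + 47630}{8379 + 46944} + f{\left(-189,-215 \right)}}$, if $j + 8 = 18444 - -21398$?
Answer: $- \frac{940491}{1998461} \approx -0.47061$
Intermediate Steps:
$f{\left(b,R \right)} = - \frac{63}{17}$ ($f{\left(b,R \right)} = 189 \left(- \frac{1}{51}\right) = - \frac{63}{17}$)
$j = 39834$ ($j = -8 + \left(18444 - -21398\right) = -8 + \left(18444 + 21398\right) = -8 + 39842 = 39834$)
$\frac{1}{\frac{j + 47630}{8379 + 46944} + f{\left(-189,-215 \right)}} = \frac{1}{\frac{39834 + 47630}{8379 + 46944} - \frac{63}{17}} = \frac{1}{\frac{87464}{55323} - \frac{63}{17}} = \frac{1}{- \frac{1998461}{940491}} = - \frac{940491}{1998461}$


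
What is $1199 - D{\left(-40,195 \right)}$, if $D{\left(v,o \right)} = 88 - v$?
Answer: $1071$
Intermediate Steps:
$1199 - D{\left(-40,195 \right)} = 1199 - \left(88 - -40\right) = 1199 - \left(88 + 40\right) = 1199 - 128 = 1071$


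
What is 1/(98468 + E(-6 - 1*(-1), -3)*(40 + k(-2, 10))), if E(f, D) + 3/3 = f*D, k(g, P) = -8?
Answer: 1/98916 ≈ 1.0110e-5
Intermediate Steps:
E(f, D) = -1 + D*f (E(f, D) = -1 + f*D = -1 + D*f)
1/(98468 + E(-6 - 1*(-1), -3)*(40 + k(-2, 10))) = 1/(98468 + (-1 - 3*(-6 - 1*(-1)))*(40 - 8)) = 1/(98468 + (-1 - 3*(-6 + 1))*32) = 1/(98468 + (-1 - 3*(-5))*32) = 1/(98468 + (-1 + 15)*32) = 1/(98468 + 14*32) = 1/(98468 + 448) = 1/98916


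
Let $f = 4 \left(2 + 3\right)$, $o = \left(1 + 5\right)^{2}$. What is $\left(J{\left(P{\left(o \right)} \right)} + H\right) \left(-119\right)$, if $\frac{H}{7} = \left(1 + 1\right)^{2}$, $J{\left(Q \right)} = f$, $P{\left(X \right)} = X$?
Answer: $-5712$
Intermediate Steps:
$o = 36$ ($o = 6^{2} = 36$)
$f = 20$ ($f = 4 \cdot 5 = 20$)
$J{\left(Q \right)} = 20$
$H = 28$ ($H = 7 \left(1 + 1\right)^{2} = 7 \cdot 2^{2} = 7 \cdot 4 = 28$)
$\left(J{\left(P{\left(o \right)} \right)} + H\right) \left(-119\right) = \left(20 + 28\right) \left(-119\right) = 48 \left(-119\right) = -5712$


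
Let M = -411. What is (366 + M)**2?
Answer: 2025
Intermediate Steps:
(366 + M)**2 = (366 - 411)**2 = (-45)**2 = 2025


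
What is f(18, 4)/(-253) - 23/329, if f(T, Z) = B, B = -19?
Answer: 432/83237 ≈ 0.0051900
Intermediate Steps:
f(T, Z) = -19
f(18, 4)/(-253) - 23/329 = -19/(-253) - 23/329 = -19*(-1/253) - 23*1/329 = 19/253 - 23/329 = 432/83237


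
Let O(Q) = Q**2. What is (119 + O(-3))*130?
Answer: 16640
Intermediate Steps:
(119 + O(-3))*130 = (119 + (-3)**2)*130 = (119 + 9)*130 = 128*130 = 16640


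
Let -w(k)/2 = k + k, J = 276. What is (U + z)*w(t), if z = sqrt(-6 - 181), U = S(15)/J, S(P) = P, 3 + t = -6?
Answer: 45/23 + 36*I*sqrt(187) ≈ 1.9565 + 492.29*I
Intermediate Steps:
t = -9 (t = -3 - 6 = -9)
U = 5/92 (U = 15/276 = 15*(1/276) = 5/92 ≈ 0.054348)
z = I*sqrt(187) (z = sqrt(-187) = I*sqrt(187) ≈ 13.675*I)
w(k) = -4*k (w(k) = -2*(k + k) = -4*k)
(U + z)*w(t) = (5/92 + I*sqrt(187))*(-4*(-9)) = (5/92 + I*sqrt(187))*36 = 45/23 + 36*I*sqrt(187)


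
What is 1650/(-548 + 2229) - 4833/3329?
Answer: -2631423/5596049 ≈ -0.47023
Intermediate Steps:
1650/(-548 + 2229) - 4833/3329 = 1650/1681 - 4833*1/3329 = 1650*(1/1681) - 4833/3329 = 1650/1681 - 4833/3329 = -2631423/5596049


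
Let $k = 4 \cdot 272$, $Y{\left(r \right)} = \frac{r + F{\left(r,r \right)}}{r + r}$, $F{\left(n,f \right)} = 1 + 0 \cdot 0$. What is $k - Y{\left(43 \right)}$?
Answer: $\frac{46762}{43} \approx 1087.5$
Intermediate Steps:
$F{\left(n,f \right)} = 1$ ($F{\left(n,f \right)} = 1 + 0 = 1$)
$Y{\left(r \right)} = \frac{1 + r}{2 r}$ ($Y{\left(r \right)} = \frac{r + 1}{r + r} = \frac{1 + r}{2 r}$)
$k = 1088$
$k - Y{\left(43 \right)} = 1088 - \frac{1 + 43}{2 \cdot 43} = 1088 - \frac{1}{2} \cdot \frac{1}{43} \cdot 44 = 1088 - \frac{22}{43} = \frac{46762}{43}$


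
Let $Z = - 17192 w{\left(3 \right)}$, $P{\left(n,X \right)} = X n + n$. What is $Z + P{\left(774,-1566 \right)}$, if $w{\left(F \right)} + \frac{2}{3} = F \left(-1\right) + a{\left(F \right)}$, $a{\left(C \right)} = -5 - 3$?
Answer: $- \frac{3032210}{3} \approx -1.0107 \cdot 10^{6}$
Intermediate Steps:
$a{\left(C \right)} = -8$ ($a{\left(C \right)} = -5 - 3 = -8$)
$P{\left(n,X \right)} = n + X n$
$w{\left(F \right)} = - \frac{26}{3} - F$ ($w{\left(F \right)} = - \frac{2}{3} + \left(F \left(-1\right) - 8\right) = - \frac{2}{3} - \left(8 + F\right) = - \frac{26}{3} - F$)
$Z = \frac{601720}{3}$ ($Z = - 17192 \left(- \frac{26}{3} - 3\right) = \left(-17192\right) \left(- \frac{35}{3}\right) = \frac{601720}{3} \approx 2.0057 \cdot 10^{5}$)
$Z + P{\left(774,-1566 \right)} = \frac{601720}{3} + 774 \left(1 - 1566\right) = \frac{601720}{3} + 774 \left(-1565\right) = \frac{601720}{3} - 1211310 = - \frac{3032210}{3}$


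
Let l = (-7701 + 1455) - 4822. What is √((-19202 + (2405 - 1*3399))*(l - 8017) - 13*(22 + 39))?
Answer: √385439867 ≈ 19633.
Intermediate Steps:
l = -11068 (l = -6246 - 4822 = -11068)
√((-19202 + (2405 - 1*3399))*(l - 8017) - 13*(22 + 39)) = √((-19202 + (2405 - 1*3399))*(-11068 - 8017) - 13*(22 + 39)) = √((-19202 + (2405 - 3399))*(-19085) - 13*61) = √((-19202 - 994)*(-19085) - 793) = √(-20196*(-19085) - 793) = √(385440660 - 793) = √385439867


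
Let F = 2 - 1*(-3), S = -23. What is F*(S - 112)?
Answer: -675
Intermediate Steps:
F = 5 (F = 2 + 3 = 5)
F*(S - 112) = 5*(-23 - 112) = 5*(-135) = -675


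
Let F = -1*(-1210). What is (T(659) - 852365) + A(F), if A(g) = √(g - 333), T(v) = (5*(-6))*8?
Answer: -852605 + √877 ≈ -8.5258e+5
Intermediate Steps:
T(v) = -240 (T(v) = -30*8 = -240)
F = 1210
A(g) = √(-333 + g)
(T(659) - 852365) + A(F) = (-240 - 852365) + √(-333 + 1210) = -852605 + √877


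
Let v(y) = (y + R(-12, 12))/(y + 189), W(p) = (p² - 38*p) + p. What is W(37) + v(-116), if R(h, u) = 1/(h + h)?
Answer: -2785/1752 ≈ -1.5896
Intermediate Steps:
R(h, u) = 1/(2*h)
W(p) = p² - 37*p
v(y) = (-1/24 + y)/(189 + y) (v(y) = (y + (½)/(-12))/(y + 189) = (y + (½)*(-1/12))/(189 + y) = (y - 1/24)/(189 + y) = (-1/24 + y)/(189 + y))
W(37) + v(-116) = 37*(-37 + 37) + (-1/24 - 116)/(189 - 116) = 37*0 - 2785/24/73 = 0 + (1/73)*(-2785/24) = 0 - 2785/1752 = -2785/1752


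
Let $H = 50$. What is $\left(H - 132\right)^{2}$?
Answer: $6724$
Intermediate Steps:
$\left(H - 132\right)^{2} = \left(50 - 132\right)^{2} = \left(-82\right)^{2} = 6724$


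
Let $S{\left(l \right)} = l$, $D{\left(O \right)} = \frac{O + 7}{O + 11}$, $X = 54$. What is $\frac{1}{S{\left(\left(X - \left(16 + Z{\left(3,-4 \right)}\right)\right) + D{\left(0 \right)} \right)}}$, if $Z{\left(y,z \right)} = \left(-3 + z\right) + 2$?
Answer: $\frac{11}{480} \approx 0.022917$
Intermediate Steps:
$Z{\left(y,z \right)} = -1 + z$
$D{\left(O \right)} = \frac{7 + O}{11 + O}$
$\frac{1}{S{\left(\left(X - \left(16 + Z{\left(3,-4 \right)}\right)\right) + D{\left(0 \right)} \right)}} = \frac{1}{\left(54 - 11\right) + \frac{7 + 0}{11 + 0}} = \frac{1}{\left(54 - 11\right) + \frac{1}{11} \cdot 7} = \frac{1}{\left(54 + \left(-16 + 5\right)\right) + \frac{1}{11} \cdot 7} = \frac{1}{\left(54 - 11\right) + \frac{7}{11}} = \frac{1}{43 + \frac{7}{11}} = \frac{1}{\frac{480}{11}} = \frac{11}{480}$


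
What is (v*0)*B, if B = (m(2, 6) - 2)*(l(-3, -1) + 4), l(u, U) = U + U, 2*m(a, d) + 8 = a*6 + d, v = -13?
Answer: 0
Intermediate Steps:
m(a, d) = -4 + d/2 + 3*a (m(a, d) = -4 + (a*6 + d)/2 = -4 + (6*a + d)/2 = -4 + (d + 6*a)/2 = -4 + (d/2 + 3*a) = -4 + d/2 + 3*a)
l(u, U) = 2*U
B = 6 (B = ((-4 + (½)*6 + 3*2) - 2)*(2*(-1) + 4) = ((-4 + 3 + 6) - 2)*(-2 + 4) = (5 - 2)*2 = 3*2 = 6)
(v*0)*B = -13*0*6 = 0*6 = 0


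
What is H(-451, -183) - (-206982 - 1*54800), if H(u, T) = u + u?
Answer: 260880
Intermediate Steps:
H(u, T) = 2*u
H(-451, -183) - (-206982 - 1*54800) = 2*(-451) - (-206982 - 1*54800) = -902 - (-206982 - 54800) = -902 - 1*(-261782) = -902 + 261782 = 260880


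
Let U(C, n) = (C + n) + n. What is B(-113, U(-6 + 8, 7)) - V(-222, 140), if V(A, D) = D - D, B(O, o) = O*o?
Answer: -1808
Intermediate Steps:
U(C, n) = C + 2*n
V(A, D) = 0
B(-113, U(-6 + 8, 7)) - V(-222, 140) = -113*((-6 + 8) + 2*7) - 1*0 = -113*(2 + 14) + 0 = -113*16 + 0 = -1808 + 0 = -1808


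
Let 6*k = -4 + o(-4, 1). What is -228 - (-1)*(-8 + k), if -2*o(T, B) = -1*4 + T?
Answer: -236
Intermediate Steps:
o(T, B) = 2 - T/2 (o(T, B) = -(-1*4 + T)/2 = -(-4 + T)/2 = 2 - T/2)
k = 0 (k = (-4 + (2 - ½*(-4)))/6 = (-4 + (2 + 2))/6 = (-4 + 4)/6 = (⅙)*0 = 0)
-228 - (-1)*(-8 + k) = -228 - (-1)*(-8 + 0) = -228 - (-1)*(-8) = -228 - 1*8 = -228 - 8 = -236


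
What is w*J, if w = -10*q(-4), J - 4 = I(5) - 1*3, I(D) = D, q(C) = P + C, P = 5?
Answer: -60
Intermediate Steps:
q(C) = 5 + C
J = 6 (J = 4 + (5 - 1*3) = 4 + (5 - 3) = 4 + 2 = 6)
w = -10 (w = -10*(5 - 4) = -10*1 = -10)
w*J = -10*6 = -60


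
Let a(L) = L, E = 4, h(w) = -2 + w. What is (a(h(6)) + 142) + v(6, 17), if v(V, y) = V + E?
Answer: 156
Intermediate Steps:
v(V, y) = 4 + V (v(V, y) = V + 4 = 4 + V)
(a(h(6)) + 142) + v(6, 17) = ((-2 + 6) + 142) + (4 + 6) = (4 + 142) + 10 = 146 + 10 = 156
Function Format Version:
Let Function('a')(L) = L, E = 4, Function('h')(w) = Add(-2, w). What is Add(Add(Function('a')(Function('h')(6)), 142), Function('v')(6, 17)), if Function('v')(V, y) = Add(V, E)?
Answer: 156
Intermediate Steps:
Function('v')(V, y) = Add(4, V) (Function('v')(V, y) = Add(V, 4) = Add(4, V))
Add(Add(Function('a')(Function('h')(6)), 142), Function('v')(6, 17)) = Add(Add(Add(-2, 6), 142), Add(4, 6)) = Add(Add(4, 142), 10) = Add(146, 10) = 156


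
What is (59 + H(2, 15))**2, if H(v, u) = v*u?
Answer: 7921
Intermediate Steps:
H(v, u) = u*v
(59 + H(2, 15))**2 = (59 + 15*2)**2 = (59 + 30)**2 = 89**2 = 7921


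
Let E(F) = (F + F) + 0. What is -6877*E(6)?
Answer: -82524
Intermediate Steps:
E(F) = 2*F (E(F) = 2*F + 0 = 2*F)
-6877*E(6) = -13754*6 = -6877*12 = -82524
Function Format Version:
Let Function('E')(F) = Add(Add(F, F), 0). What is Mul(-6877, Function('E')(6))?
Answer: -82524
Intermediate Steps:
Function('E')(F) = Mul(2, F) (Function('E')(F) = Add(Mul(2, F), 0) = Mul(2, F))
Mul(-6877, Function('E')(6)) = Mul(-6877, Mul(2, 6)) = Mul(-6877, 12) = -82524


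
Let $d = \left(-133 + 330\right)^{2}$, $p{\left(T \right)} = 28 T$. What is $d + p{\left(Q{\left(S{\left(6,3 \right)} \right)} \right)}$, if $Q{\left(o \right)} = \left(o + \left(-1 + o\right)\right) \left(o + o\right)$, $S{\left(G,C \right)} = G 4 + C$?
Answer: $118945$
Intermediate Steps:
$S{\left(G,C \right)} = C + 4 G$ ($S{\left(G,C \right)} = 4 G + C = C + 4 G$)
$Q{\left(o \right)} = 2 o \left(-1 + 2 o\right)$ ($Q{\left(o \right)} = \left(-1 + 2 o\right) 2 o = 2 o \left(-1 + 2 o\right)$)
$d = 38809$ ($d = 197^{2} = 38809$)
$d + p{\left(Q{\left(S{\left(6,3 \right)} \right)} \right)} = 38809 + 28 \cdot 2 \left(3 + 4 \cdot 6\right) \left(-1 + 2 \left(3 + 4 \cdot 6\right)\right) = 38809 + 28 \cdot 2 \left(3 + 24\right) \left(-1 + 2 \left(3 + 24\right)\right) = 38809 + 28 \cdot 2 \cdot 27 \left(-1 + 2 \cdot 27\right) = 38809 + 28 \cdot 2 \cdot 27 \left(-1 + 54\right) = 38809 + 28 \cdot 2 \cdot 27 \cdot 53 = 38809 + 28 \cdot 2862 = 38809 + 80136 = 118945$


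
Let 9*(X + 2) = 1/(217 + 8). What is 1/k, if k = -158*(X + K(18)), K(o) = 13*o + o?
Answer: -2025/79987658 ≈ -2.5316e-5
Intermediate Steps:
X = -4049/2025 (X = -2 + 1/(9*(217 + 8)) = -2 + (⅑)/225 = -2 + (⅑)*(1/225) = -2 + 1/2025 = -4049/2025 ≈ -1.9995)
K(o) = 14*o
k = -79987658/2025 (k = -158*(-4049/2025 + 14*18) = -158*(-4049/2025 + 252) = -158*506251/2025 = -79987658/2025 ≈ -39500.)
1/k = 1/(-79987658/2025) = -2025/79987658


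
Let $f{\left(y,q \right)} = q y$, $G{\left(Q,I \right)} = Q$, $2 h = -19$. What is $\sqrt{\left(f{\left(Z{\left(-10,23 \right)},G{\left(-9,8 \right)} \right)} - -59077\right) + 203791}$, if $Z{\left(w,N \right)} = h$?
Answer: $\frac{\sqrt{1051814}}{2} \approx 512.79$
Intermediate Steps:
$h = - \frac{19}{2}$ ($h = \frac{1}{2} \left(-19\right) = - \frac{19}{2} \approx -9.5$)
$Z{\left(w,N \right)} = - \frac{19}{2}$
$\sqrt{\left(f{\left(Z{\left(-10,23 \right)},G{\left(-9,8 \right)} \right)} - -59077\right) + 203791} = \sqrt{\left(\left(-9\right) \left(- \frac{19}{2}\right) - -59077\right) + 203791} = \sqrt{\left(\frac{171}{2} + 59077\right) + 203791} = \sqrt{\frac{118325}{2} + 203791} = \sqrt{\frac{525907}{2}} = \frac{\sqrt{1051814}}{2}$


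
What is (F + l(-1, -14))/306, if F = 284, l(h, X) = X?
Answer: 15/17 ≈ 0.88235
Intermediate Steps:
(F + l(-1, -14))/306 = (284 - 14)/306 = (1/306)*270 = 15/17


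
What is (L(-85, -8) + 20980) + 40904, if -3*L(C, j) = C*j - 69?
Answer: 185041/3 ≈ 61680.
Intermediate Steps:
L(C, j) = 23 - C*j/3 (L(C, j) = -(C*j - 69)/3 = -(-69 + C*j)/3 = 23 - C*j/3)
(L(-85, -8) + 20980) + 40904 = ((23 - 1/3*(-85)*(-8)) + 20980) + 40904 = ((23 - 680/3) + 20980) + 40904 = (-611/3 + 20980) + 40904 = 62329/3 + 40904 = 185041/3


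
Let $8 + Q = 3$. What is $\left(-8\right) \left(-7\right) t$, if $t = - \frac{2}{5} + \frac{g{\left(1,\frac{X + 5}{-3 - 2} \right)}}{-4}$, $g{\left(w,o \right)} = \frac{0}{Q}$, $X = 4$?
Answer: $- \frac{112}{5} \approx -22.4$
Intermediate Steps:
$Q = -5$ ($Q = -8 + 3 = -5$)
$g{\left(w,o \right)} = 0$ ($g{\left(w,o \right)} = \frac{0}{-5} = 0 \left(- \frac{1}{5}\right) = 0$)
$t = - \frac{2}{5}$ ($t = - \frac{2}{5} + \frac{0}{-4} = \left(-2\right) \frac{1}{5} + 0 \left(- \frac{1}{4}\right) = - \frac{2}{5} + 0 = - \frac{2}{5} \approx -0.4$)
$\left(-8\right) \left(-7\right) t = \left(-8\right) \left(-7\right) \left(- \frac{2}{5}\right) = 56 \left(- \frac{2}{5}\right) = - \frac{112}{5}$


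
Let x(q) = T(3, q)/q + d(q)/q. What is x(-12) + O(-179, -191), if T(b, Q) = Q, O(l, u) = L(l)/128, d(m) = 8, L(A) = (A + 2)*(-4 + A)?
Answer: 97301/384 ≈ 253.39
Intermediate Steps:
L(A) = (-4 + A)*(2 + A) (L(A) = (2 + A)*(-4 + A) = (-4 + A)*(2 + A))
O(l, u) = -1/16 - l/64 + l²/128 (O(l, u) = (-8 + l² - 2*l)/128 = (-8 + l² - 2*l)*(1/128) = -1/16 - l/64 + l²/128)
x(q) = 1 + 8/q (x(q) = q/q + 8/q = 1 + 8/q)
x(-12) + O(-179, -191) = (8 - 12)/(-12) + (-1/16 - 1/64*(-179) + (1/128)*(-179)²) = -1/12*(-4) + (-1/16 + 179/64 + (1/128)*32041) = ⅓ + (-1/16 + 179/64 + 32041/128) = ⅓ + 32391/128 = 97301/384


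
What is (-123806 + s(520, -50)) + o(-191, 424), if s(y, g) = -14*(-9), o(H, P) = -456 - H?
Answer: -123945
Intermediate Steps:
s(y, g) = 126
(-123806 + s(520, -50)) + o(-191, 424) = (-123806 + 126) + (-456 - 1*(-191)) = -123680 + (-456 + 191) = -123680 - 265 = -123945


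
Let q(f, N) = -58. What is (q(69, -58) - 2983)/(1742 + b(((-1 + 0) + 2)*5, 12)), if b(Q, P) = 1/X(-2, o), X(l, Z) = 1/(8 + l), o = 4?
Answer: -3041/1748 ≈ -1.7397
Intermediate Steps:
b(Q, P) = 6 (b(Q, P) = 1/(1/(8 - 2)) = 1/(1/6) = 1/(⅙) = 6)
(q(69, -58) - 2983)/(1742 + b(((-1 + 0) + 2)*5, 12)) = (-58 - 2983)/(1742 + 6) = -3041/1748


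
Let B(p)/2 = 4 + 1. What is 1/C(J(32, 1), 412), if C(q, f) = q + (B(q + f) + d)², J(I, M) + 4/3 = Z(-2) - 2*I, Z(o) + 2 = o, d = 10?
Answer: 3/992 ≈ 0.0030242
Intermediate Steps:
Z(o) = -2 + o
B(p) = 10 (B(p) = 2*(4 + 1) = 2*5 = 10)
J(I, M) = -16/3 - 2*I (J(I, M) = -4/3 + ((-2 - 2) - 2*I) = -4/3 + (-4 - 2*I) = -16/3 - 2*I)
C(q, f) = 400 + q (C(q, f) = q + (10 + 10)² = q + 20² = q + 400 = 400 + q)
1/C(J(32, 1), 412) = 1/(400 + (-16/3 - 2*32)) = 1/(400 + (-16/3 - 64)) = 1/(400 - 208/3) = 1/(992/3) = 3/992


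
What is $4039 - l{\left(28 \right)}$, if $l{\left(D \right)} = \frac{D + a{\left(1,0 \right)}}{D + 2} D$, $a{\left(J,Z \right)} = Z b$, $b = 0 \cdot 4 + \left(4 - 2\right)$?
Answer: $\frac{60193}{15} \approx 4012.9$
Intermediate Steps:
$b = 2$ ($b = 0 + \left(4 - 2\right) = 0 + 2 = 2$)
$a{\left(J,Z \right)} = 2 Z$ ($a{\left(J,Z \right)} = Z 2 = 2 Z$)
$l{\left(D \right)} = \frac{D^{2}}{2 + D}$ ($l{\left(D \right)} = \frac{D + 2 \cdot 0}{D + 2} D = \frac{D + 0}{2 + D} D = \frac{D}{2 + D} D = \frac{D^{2}}{2 + D}$)
$4039 - l{\left(28 \right)} = 4039 - \frac{28^{2}}{2 + 28} = 4039 - \frac{784}{30} = 4039 - 784 \cdot \frac{1}{30} = 4039 - \frac{392}{15} = \frac{60193}{15}$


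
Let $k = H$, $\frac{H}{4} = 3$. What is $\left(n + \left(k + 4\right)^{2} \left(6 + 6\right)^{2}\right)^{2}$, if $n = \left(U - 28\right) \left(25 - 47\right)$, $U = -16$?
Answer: $1431260224$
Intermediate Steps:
$H = 12$ ($H = 4 \cdot 3 = 12$)
$k = 12$
$n = 968$ ($n = \left(-16 - 28\right) \left(25 - 47\right) = \left(-44\right) \left(-22\right) = 968$)
$\left(n + \left(k + 4\right)^{2} \left(6 + 6\right)^{2}\right)^{2} = \left(968 + \left(12 + 4\right)^{2} \left(6 + 6\right)^{2}\right)^{2} = \left(968 + 16^{2} \cdot 12^{2}\right)^{2} = \left(968 + 256 \cdot 144\right)^{2} = \left(968 + 36864\right)^{2} = 37832^{2} = 1431260224$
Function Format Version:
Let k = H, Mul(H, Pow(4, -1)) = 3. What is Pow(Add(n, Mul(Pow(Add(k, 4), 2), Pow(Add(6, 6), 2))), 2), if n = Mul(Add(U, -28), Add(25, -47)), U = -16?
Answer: 1431260224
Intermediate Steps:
H = 12 (H = Mul(4, 3) = 12)
k = 12
n = 968 (n = Mul(Add(-16, -28), Add(25, -47)) = Mul(-44, -22) = 968)
Pow(Add(n, Mul(Pow(Add(k, 4), 2), Pow(Add(6, 6), 2))), 2) = Pow(Add(968, Mul(Pow(Add(12, 4), 2), Pow(Add(6, 6), 2))), 2) = Pow(Add(968, Mul(Pow(16, 2), Pow(12, 2))), 2) = Pow(Add(968, Mul(256, 144)), 2) = Pow(Add(968, 36864), 2) = Pow(37832, 2) = 1431260224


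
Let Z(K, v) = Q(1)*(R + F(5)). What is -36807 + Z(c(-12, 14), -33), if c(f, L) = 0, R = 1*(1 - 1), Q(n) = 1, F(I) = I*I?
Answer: -36782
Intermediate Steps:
F(I) = I**2
R = 0 (R = 1*0 = 0)
Z(K, v) = 25 (Z(K, v) = 1*(0 + 5**2) = 1*(0 + 25) = 1*25 = 25)
-36807 + Z(c(-12, 14), -33) = -36807 + 25 = -36782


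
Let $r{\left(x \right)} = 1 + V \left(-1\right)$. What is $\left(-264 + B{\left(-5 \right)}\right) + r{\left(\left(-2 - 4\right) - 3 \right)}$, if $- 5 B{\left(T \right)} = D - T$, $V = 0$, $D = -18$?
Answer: $- \frac{1302}{5} \approx -260.4$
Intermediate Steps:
$B{\left(T \right)} = \frac{18}{5} + \frac{T}{5}$ ($B{\left(T \right)} = - \frac{-18 - T}{5} = \frac{18}{5} + \frac{T}{5}$)
$r{\left(x \right)} = 1$ ($r{\left(x \right)} = 1 + 0 \left(-1\right) = 1 + 0 = 1$)
$\left(-264 + B{\left(-5 \right)}\right) + r{\left(\left(-2 - 4\right) - 3 \right)} = \left(-264 + \left(\frac{18}{5} + \frac{1}{5} \left(-5\right)\right)\right) + 1 = \left(-264 + \left(\frac{18}{5} - 1\right)\right) + 1 = \left(-264 + \frac{13}{5}\right) + 1 = - \frac{1307}{5} + 1 = - \frac{1302}{5}$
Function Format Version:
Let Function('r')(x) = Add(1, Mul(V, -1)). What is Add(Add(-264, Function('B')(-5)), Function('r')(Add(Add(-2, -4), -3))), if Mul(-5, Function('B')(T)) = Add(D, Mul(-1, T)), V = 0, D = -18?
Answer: Rational(-1302, 5) ≈ -260.40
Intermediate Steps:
Function('B')(T) = Add(Rational(18, 5), Mul(Rational(1, 5), T)) (Function('B')(T) = Mul(Rational(-1, 5), Add(-18, Mul(-1, T))) = Add(Rational(18, 5), Mul(Rational(1, 5), T)))
Function('r')(x) = 1 (Function('r')(x) = Add(1, Mul(0, -1)) = Add(1, 0) = 1)
Add(Add(-264, Function('B')(-5)), Function('r')(Add(Add(-2, -4), -3))) = Add(Add(-264, Add(Rational(18, 5), Mul(Rational(1, 5), -5))), 1) = Add(Add(-264, Add(Rational(18, 5), -1)), 1) = Add(Add(-264, Rational(13, 5)), 1) = Add(Rational(-1307, 5), 1) = Rational(-1302, 5)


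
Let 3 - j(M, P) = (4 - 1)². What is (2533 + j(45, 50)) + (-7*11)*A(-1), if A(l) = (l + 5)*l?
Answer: 2835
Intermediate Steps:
A(l) = l*(5 + l) (A(l) = (5 + l)*l = l*(5 + l))
j(M, P) = -6 (j(M, P) = 3 - (4 - 1)² = 3 - 1*3² = 3 - 1*9 = 3 - 9 = -6)
(2533 + j(45, 50)) + (-7*11)*A(-1) = (2533 - 6) + (-7*11)*(-(5 - 1)) = 2527 - (-77)*4 = 2527 - 77*(-4) = 2527 + 308 = 2835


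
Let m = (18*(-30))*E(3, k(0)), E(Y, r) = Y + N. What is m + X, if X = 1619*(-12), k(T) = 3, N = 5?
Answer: -23748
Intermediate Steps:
E(Y, r) = 5 + Y (E(Y, r) = Y + 5 = 5 + Y)
X = -19428
m = -4320 (m = (18*(-30))*(5 + 3) = -540*8 = -4320)
m + X = -4320 - 19428 = -23748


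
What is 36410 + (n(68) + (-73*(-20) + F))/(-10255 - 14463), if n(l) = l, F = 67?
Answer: 899980785/24718 ≈ 36410.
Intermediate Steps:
36410 + (n(68) + (-73*(-20) + F))/(-10255 - 14463) = 36410 + (68 + (-73*(-20) + 67))/(-10255 - 14463) = 36410 + (68 + (1460 + 67))/(-24718) = 36410 + (68 + 1527)*(-1/24718) = 36410 + 1595*(-1/24718) = 36410 - 1595/24718 = 899980785/24718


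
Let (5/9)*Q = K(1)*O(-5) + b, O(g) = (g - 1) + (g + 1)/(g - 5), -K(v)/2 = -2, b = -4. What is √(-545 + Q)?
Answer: I*√14813/5 ≈ 24.342*I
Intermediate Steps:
K(v) = 4 (K(v) = -2*(-2) = 4)
O(g) = -1 + g + (1 + g)/(-5 + g) (O(g) = (-1 + g) + (1 + g)/(-5 + g) = -1 + g + (1 + g)/(-5 + g))
Q = -1188/25 (Q = 9*(4*((6 + (-5)² - 5*(-5))/(-5 - 5)) - 4)/5 = 9*(4*((6 + 25 + 25)/(-10)) - 4)/5 = 9*(4*(-⅒*56) - 4)/5 = 9*(4*(-28/5) - 4)/5 = 9*(-112/5 - 4)/5 = (9/5)*(-132/5) = -1188/25 ≈ -47.520)
√(-545 + Q) = √(-545 - 1188/25) = √(-14813/25) = I*√14813/5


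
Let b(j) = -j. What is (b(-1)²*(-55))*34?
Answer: -1870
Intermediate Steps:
(b(-1)²*(-55))*34 = ((-1*(-1))²*(-55))*34 = (1²*(-55))*34 = (1*(-55))*34 = -55*34 = -1870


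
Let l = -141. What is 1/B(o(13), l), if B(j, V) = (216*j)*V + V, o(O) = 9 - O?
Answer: 1/121683 ≈ 8.2181e-6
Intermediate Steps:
B(j, V) = V + 216*V*j (B(j, V) = 216*V*j + V = V + 216*V*j)
1/B(o(13), l) = 1/(-141*(1 + 216*(9 - 1*13))) = 1/(-141*(1 + 216*(9 - 13))) = 1/(-141*(1 + 216*(-4))) = 1/(-141*(1 - 864)) = 1/(-141*(-863)) = 1/121683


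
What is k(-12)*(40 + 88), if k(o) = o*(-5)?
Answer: 7680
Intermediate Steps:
k(o) = -5*o
k(-12)*(40 + 88) = (-5*(-12))*(40 + 88) = 60*128 = 7680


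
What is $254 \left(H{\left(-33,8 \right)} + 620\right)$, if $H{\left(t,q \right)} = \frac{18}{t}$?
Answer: $\frac{1730756}{11} \approx 1.5734 \cdot 10^{5}$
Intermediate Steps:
$254 \left(H{\left(-33,8 \right)} + 620\right) = 254 \left(\frac{18}{-33} + 620\right) = 254 \left(18 \left(- \frac{1}{33}\right) + 620\right) = 254 \left(- \frac{6}{11} + 620\right) = 254 \cdot \frac{6814}{11} = \frac{1730756}{11}$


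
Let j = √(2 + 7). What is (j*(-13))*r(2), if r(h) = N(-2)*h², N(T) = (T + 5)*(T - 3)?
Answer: 2340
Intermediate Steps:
j = 3 (j = √9 = 3)
N(T) = (-3 + T)*(5 + T) (N(T) = (5 + T)*(-3 + T) = (-3 + T)*(5 + T))
r(h) = -15*h² (r(h) = (-15 + (-2)² + 2*(-2))*h² = (-15 + 4 - 4)*h² = -15*h²)
(j*(-13))*r(2) = (3*(-13))*(-15*2²) = -(-585)*4 = -39*(-60) = 2340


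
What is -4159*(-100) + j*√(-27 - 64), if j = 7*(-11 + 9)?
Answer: 415900 - 14*I*√91 ≈ 4.159e+5 - 133.55*I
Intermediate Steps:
j = -14 (j = 7*(-2) = -14)
-4159*(-100) + j*√(-27 - 64) = -4159*(-100) - 14*√(-27 - 64) = 415900 - 14*I*√91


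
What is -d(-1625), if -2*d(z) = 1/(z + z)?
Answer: -1/6500 ≈ -0.00015385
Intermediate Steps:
d(z) = -1/(4*z) (d(z) = -1/(2*(z + z)) = -1/(2*z)/2 = -1/(4*z))
-d(-1625) = -(-1)/(4*(-1625)) = -(-1)*(-1)/(4*1625) = -1*1/6500 = -1/6500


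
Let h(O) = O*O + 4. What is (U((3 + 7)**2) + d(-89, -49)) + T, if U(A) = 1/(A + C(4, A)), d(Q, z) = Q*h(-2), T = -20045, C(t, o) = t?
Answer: -2158727/104 ≈ -20757.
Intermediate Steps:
h(O) = 4 + O**2 (h(O) = O**2 + 4 = 4 + O**2)
d(Q, z) = 8*Q (d(Q, z) = Q*(4 + (-2)**2) = Q*(4 + 4) = Q*8 = 8*Q)
U(A) = 1/(4 + A) (U(A) = 1/(A + 4) = 1/(4 + A))
(U((3 + 7)**2) + d(-89, -49)) + T = (1/(4 + (3 + 7)**2) + 8*(-89)) - 20045 = (1/(4 + 10**2) - 712) - 20045 = (1/(4 + 100) - 712) - 20045 = (1/104 - 712) - 20045 = -74047/104 - 20045 = -2158727/104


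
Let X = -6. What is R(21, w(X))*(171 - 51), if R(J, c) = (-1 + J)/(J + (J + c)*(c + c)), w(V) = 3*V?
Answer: -800/29 ≈ -27.586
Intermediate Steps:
R(J, c) = (-1 + J)/(J + 2*c*(J + c)) (R(J, c) = (-1 + J)/(J + (J + c)*(2*c)) = (-1 + J)/(J + 2*c*(J + c)))
R(21, w(X))*(171 - 51) = ((-1 + 21)/(21 + 2*(3*(-6))**2 + 2*21*(3*(-6))))*(171 - 51) = (20/(21 + 2*(-18)**2 + 2*21*(-18)))*120 = (20/(21 + 2*324 - 756))*120 = (20/(21 + 648 - 756))*120 = (20/(-87))*120 = -1/87*20*120 = -20/87*120 = -800/29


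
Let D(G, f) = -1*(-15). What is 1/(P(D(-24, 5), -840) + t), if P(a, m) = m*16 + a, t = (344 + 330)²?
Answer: 1/440851 ≈ 2.2683e-6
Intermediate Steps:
t = 454276 (t = 674² = 454276)
D(G, f) = 15
P(a, m) = a + 16*m (P(a, m) = 16*m + a = a + 16*m)
1/(P(D(-24, 5), -840) + t) = 1/((15 + 16*(-840)) + 454276) = 1/((15 - 13440) + 454276) = 1/(-13425 + 454276) = 1/440851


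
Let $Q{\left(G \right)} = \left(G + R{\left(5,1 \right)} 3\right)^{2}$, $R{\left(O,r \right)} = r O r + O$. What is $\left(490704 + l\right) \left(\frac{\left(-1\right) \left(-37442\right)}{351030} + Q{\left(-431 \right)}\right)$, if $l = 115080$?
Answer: $\frac{5699015203223008}{58505} \approx 9.7411 \cdot 10^{10}$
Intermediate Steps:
$R{\left(O,r \right)} = O + O r^{2}$ ($R{\left(O,r \right)} = O r r + O = O r^{2} + O = O + O r^{2}$)
$Q{\left(G \right)} = \left(30 + G\right)^{2}$ ($Q{\left(G \right)} = \left(G + 5 \left(1 + 1^{2}\right) 3\right)^{2} = \left(G + 5 \left(1 + 1\right) 3\right)^{2} = \left(G + 5 \cdot 2 \cdot 3\right)^{2} = \left(G + 10 \cdot 3\right)^{2} = \left(G + 30\right)^{2} = \left(30 + G\right)^{2}$)
$\left(490704 + l\right) \left(\frac{\left(-1\right) \left(-37442\right)}{351030} + Q{\left(-431 \right)}\right) = \left(490704 + 115080\right) \left(\frac{\left(-1\right) \left(-37442\right)}{351030} + \left(30 - 431\right)^{2}\right) = 605784 \left(37442 \cdot \frac{1}{351030} + \left(-401\right)^{2}\right) = 605784 \left(\frac{18721}{175515} + 160801\right) = 605784 \cdot \frac{28223006236}{175515} = \frac{5699015203223008}{58505}$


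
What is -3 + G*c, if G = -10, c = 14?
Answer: -143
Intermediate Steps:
-3 + G*c = -3 - 10*14 = -3 - 140 = -143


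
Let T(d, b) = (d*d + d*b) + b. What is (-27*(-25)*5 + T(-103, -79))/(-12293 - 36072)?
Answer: -22042/48365 ≈ -0.45574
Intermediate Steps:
T(d, b) = b + d**2 + b*d (T(d, b) = (d**2 + b*d) + b = b + d**2 + b*d)
(-27*(-25)*5 + T(-103, -79))/(-12293 - 36072) = (-27*(-25)*5 + (-79 + (-103)**2 - 79*(-103)))/(-12293 - 36072) = (675*5 + (-79 + 10609 + 8137))/(-48365) = (3375 + 18667)*(-1/48365) = 22042*(-1/48365) = -22042/48365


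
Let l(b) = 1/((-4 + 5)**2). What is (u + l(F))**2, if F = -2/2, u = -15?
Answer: 196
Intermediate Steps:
F = -1 (F = -2*1/2 = -1)
l(b) = 1 (l(b) = 1/(1**2) = 1/1 = 1)
(u + l(F))**2 = (-15 + 1)**2 = (-14)**2 = 196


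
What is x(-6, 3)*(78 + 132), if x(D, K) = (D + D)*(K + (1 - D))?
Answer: -25200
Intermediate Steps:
x(D, K) = 2*D*(1 + K - D) (x(D, K) = (2*D)*(1 + K - D) = 2*D*(1 + K - D))
x(-6, 3)*(78 + 132) = (2*(-6)*(1 + 3 - 1*(-6)))*(78 + 132) = (2*(-6)*(1 + 3 + 6))*210 = (2*(-6)*10)*210 = -120*210 = -25200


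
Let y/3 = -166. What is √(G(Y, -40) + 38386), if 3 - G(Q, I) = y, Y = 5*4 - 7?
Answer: √38887 ≈ 197.20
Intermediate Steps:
y = -498 (y = 3*(-166) = -498)
Y = 13 (Y = 20 - 7 = 13)
G(Q, I) = 501 (G(Q, I) = 3 - 1*(-498) = 3 + 498 = 501)
√(G(Y, -40) + 38386) = √(501 + 38386) = √38887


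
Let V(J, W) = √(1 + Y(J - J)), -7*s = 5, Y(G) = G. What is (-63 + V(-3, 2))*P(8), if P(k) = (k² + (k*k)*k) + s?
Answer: -249674/7 ≈ -35668.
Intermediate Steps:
s = -5/7 (s = -⅐*5 = -5/7 ≈ -0.71429)
V(J, W) = 1 (V(J, W) = √(1 + (J - J)) = √(1 + 0) = √1 = 1)
P(k) = -5/7 + k² + k³ (P(k) = (k² + (k*k)*k) - 5/7 = (k² + k²*k) - 5/7 = (k² + k³) - 5/7 = -5/7 + k² + k³)
(-63 + V(-3, 2))*P(8) = (-63 + 1)*(-5/7 + 8² + 8³) = -62*(-5/7 + 64 + 512) = -62*4027/7 = -249674/7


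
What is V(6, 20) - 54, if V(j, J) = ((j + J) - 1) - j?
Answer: -35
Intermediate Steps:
V(j, J) = -1 + J (V(j, J) = ((J + j) - 1) - j = (-1 + J + j) - j = -1 + J)
V(6, 20) - 54 = (-1 + 20) - 54 = 19 - 54 = -35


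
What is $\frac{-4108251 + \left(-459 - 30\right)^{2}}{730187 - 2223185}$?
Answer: $\frac{644855}{248833} \approx 2.5915$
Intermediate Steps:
$\frac{-4108251 + \left(-459 - 30\right)^{2}}{730187 - 2223185} = \frac{-4108251 + \left(-489\right)^{2}}{-1492998} = \left(-4108251 + 239121\right) \left(- \frac{1}{1492998}\right) = \left(-3869130\right) \left(- \frac{1}{1492998}\right) = \frac{644855}{248833}$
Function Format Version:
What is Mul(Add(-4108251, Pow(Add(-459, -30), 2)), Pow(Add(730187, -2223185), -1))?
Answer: Rational(644855, 248833) ≈ 2.5915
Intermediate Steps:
Mul(Add(-4108251, Pow(Add(-459, -30), 2)), Pow(Add(730187, -2223185), -1)) = Mul(Add(-4108251, Pow(-489, 2)), Pow(-1492998, -1)) = Mul(Add(-4108251, 239121), Rational(-1, 1492998)) = Mul(-3869130, Rational(-1, 1492998)) = Rational(644855, 248833)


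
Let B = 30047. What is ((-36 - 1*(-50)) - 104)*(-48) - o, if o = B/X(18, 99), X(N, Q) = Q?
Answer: 397633/99 ≈ 4016.5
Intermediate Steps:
o = 30047/99 ≈ 303.50
((-36 - 1*(-50)) - 104)*(-48) - o = ((-36 - 1*(-50)) - 104)*(-48) - 1*30047/99 = ((-36 + 50) - 104)*(-48) - 30047/99 = (14 - 104)*(-48) - 30047/99 = -90*(-48) - 30047/99 = 4320 - 30047/99 = 397633/99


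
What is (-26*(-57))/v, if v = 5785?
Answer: 114/445 ≈ 0.25618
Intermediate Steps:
(-26*(-57))/v = -26*(-57)/5785 = 1482*(1/5785) = 114/445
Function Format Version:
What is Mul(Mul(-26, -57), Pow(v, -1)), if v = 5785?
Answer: Rational(114, 445) ≈ 0.25618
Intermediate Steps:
Mul(Mul(-26, -57), Pow(v, -1)) = Mul(Mul(-26, -57), Pow(5785, -1)) = Mul(1482, Rational(1, 5785)) = Rational(114, 445)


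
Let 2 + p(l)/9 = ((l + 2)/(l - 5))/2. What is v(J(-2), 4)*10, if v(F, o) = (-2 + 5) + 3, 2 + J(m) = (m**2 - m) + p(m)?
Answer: 60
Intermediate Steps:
p(l) = -18 + 9*(2 + l)/(2*(-5 + l)) (p(l) = -18 + 9*(((l + 2)/(l - 5))/2) = -18 + 9*(((2 + l)/(-5 + l))*(1/2)) = -18 + 9*((2 + l)/(2*(-5 + l))) = -18 + 9*(2 + l)/(2*(-5 + l)))
J(m) = -2 + m**2 - m + 9*(22 - 3*m)/(2*(-5 + m)) (J(m) = -2 + ((m**2 - m) + 9*(22 - 3*m)/(2*(-5 + m))) = -2 + (m**2 - m + 9*(22 - 3*m)/(2*(-5 + m))) = -2 + m**2 - m + 9*(22 - 3*m)/(2*(-5 + m)))
v(F, o) = 6 (v(F, o) = 3 + 3 = 6)
v(J(-2), 4)*10 = 6*10 = 60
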